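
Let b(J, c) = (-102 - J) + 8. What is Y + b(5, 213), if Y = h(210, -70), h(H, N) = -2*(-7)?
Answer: -85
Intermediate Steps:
h(H, N) = 14
Y = 14
b(J, c) = -94 - J
Y + b(5, 213) = 14 + (-94 - 1*5) = 14 + (-94 - 5) = 14 - 99 = -85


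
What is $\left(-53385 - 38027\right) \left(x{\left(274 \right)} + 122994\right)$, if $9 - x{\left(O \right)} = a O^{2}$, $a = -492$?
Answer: $-3387764827740$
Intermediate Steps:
$x{\left(O \right)} = 9 + 492 O^{2}$ ($x{\left(O \right)} = 9 - - 492 O^{2} = 9 + 492 O^{2}$)
$\left(-53385 - 38027\right) \left(x{\left(274 \right)} + 122994\right) = \left(-53385 - 38027\right) \left(\left(9 + 492 \cdot 274^{2}\right) + 122994\right) = - 91412 \left(\left(9 + 492 \cdot 75076\right) + 122994\right) = - 91412 \left(\left(9 + 36937392\right) + 122994\right) = - 91412 \left(36937401 + 122994\right) = \left(-91412\right) 37060395 = -3387764827740$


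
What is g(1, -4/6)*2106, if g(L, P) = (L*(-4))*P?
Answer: 5616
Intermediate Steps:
g(L, P) = -4*L*P (g(L, P) = (-4*L)*P = -4*L*P)
g(1, -4/6)*2106 = -4*1*(-4/6)*2106 = -4*1*(-4*⅙)*2106 = -4*1*(-⅔)*2106 = (8/3)*2106 = 5616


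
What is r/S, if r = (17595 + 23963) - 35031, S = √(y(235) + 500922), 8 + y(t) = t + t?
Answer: 6527*√125346/250692 ≈ 9.2178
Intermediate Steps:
y(t) = -8 + 2*t (y(t) = -8 + (t + t) = -8 + 2*t)
S = 2*√125346 (S = √((-8 + 2*235) + 500922) = √((-8 + 470) + 500922) = √(462 + 500922) = √501384 = 2*√125346 ≈ 708.08)
r = 6527 (r = 41558 - 35031 = 6527)
r/S = 6527/((2*√125346)) = 6527*(√125346/250692) = 6527*√125346/250692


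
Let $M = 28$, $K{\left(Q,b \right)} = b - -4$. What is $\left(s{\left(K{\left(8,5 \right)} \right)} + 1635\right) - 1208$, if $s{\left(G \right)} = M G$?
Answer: $679$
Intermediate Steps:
$K{\left(Q,b \right)} = 4 + b$ ($K{\left(Q,b \right)} = b + 4 = 4 + b$)
$s{\left(G \right)} = 28 G$
$\left(s{\left(K{\left(8,5 \right)} \right)} + 1635\right) - 1208 = \left(28 \left(4 + 5\right) + 1635\right) - 1208 = \left(28 \cdot 9 + 1635\right) - 1208 = \left(252 + 1635\right) - 1208 = 1887 - 1208 = 679$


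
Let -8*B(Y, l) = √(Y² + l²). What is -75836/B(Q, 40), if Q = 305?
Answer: 606688*√3785/18925 ≈ 1972.3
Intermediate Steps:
B(Y, l) = -√(Y² + l²)/8
-75836/B(Q, 40) = -75836*(-8/√(305² + 40²)) = -75836*(-8/√(93025 + 1600)) = -75836*(-8*√3785/18925) = -(-606688)*√3785/18925 = 606688*√3785/18925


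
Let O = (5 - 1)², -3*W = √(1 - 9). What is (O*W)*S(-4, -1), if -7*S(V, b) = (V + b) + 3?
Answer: -64*I*√2/21 ≈ -4.31*I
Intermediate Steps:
W = -2*I*√2/3 (W = -√(1 - 9)/3 = -2*I*√2/3 ≈ -0.94281*I)
O = 16 (O = 4² = 16)
S(V, b) = -3/7 - V/7 - b/7 (S(V, b) = -((V + b) + 3)/7 = -(3 + V + b)/7 = -3/7 - V/7 - b/7)
(O*W)*S(-4, -1) = (16*(-2*I*√2/3))*(-3/7 - (-1)*1*4/7 - ⅐*(-1)) = (-32*I*√2/3)*(-3/7 - (-1)*4/7 + ⅐) = (-32*I*√2/3)*(-3/7 - ⅐*(-4) + ⅐) = (-32*I*√2/3)*(-3/7 + 4/7 + ⅐) = -32*I*√2/3*(2/7) = -64*I*√2/21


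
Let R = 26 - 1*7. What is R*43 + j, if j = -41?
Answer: 776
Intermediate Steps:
R = 19 (R = 26 - 7 = 19)
R*43 + j = 19*43 - 41 = 817 - 41 = 776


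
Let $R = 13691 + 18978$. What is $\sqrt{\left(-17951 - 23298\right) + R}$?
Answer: $2 i \sqrt{2145} \approx 92.628 i$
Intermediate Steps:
$R = 32669$
$\sqrt{\left(-17951 - 23298\right) + R} = \sqrt{\left(-17951 - 23298\right) + 32669} = \sqrt{-41249 + 32669} = \sqrt{-8580} = 2 i \sqrt{2145}$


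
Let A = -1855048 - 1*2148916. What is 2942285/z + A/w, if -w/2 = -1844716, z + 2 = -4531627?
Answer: -7249959952369/4179784261182 ≈ -1.7345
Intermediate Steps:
z = -4531629 (z = -2 - 4531627 = -4531629)
A = -4003964 (A = -1855048 - 2148916 = -4003964)
w = 3689432 (w = -2*(-1844716) = 3689432)
2942285/z + A/w = 2942285/(-4531629) - 4003964/3689432 = 2942285*(-1/4531629) - 4003964*1/3689432 = -2942285/4531629 - 1000991/922358 = -7249959952369/4179784261182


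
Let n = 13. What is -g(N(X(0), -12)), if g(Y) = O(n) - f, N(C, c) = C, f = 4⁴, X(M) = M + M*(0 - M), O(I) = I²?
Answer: 87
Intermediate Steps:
X(M) = M - M² (X(M) = M + M*(-M) = M - M²)
f = 256
g(Y) = -87 (g(Y) = 13² - 1*256 = 169 - 256 = -87)
-g(N(X(0), -12)) = -1*(-87) = 87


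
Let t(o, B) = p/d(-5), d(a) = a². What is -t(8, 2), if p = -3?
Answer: 3/25 ≈ 0.12000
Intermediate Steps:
t(o, B) = -3/25 (t(o, B) = -3/((-5)²) = -3/25)
-t(8, 2) = -1*(-3/25) = 3/25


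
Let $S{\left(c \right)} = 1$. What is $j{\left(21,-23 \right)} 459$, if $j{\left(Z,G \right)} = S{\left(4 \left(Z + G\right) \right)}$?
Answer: $459$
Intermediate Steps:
$j{\left(Z,G \right)} = 1$
$j{\left(21,-23 \right)} 459 = 1 \cdot 459 = 459$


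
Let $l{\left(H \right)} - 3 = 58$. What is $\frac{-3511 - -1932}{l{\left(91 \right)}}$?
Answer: $- \frac{1579}{61} \approx -25.885$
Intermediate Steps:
$l{\left(H \right)} = 61$ ($l{\left(H \right)} = 3 + 58 = 61$)
$\frac{-3511 - -1932}{l{\left(91 \right)}} = \frac{-3511 - -1932}{61} = \left(-3511 + 1932\right) \frac{1}{61} = \left(-1579\right) \frac{1}{61} = - \frac{1579}{61}$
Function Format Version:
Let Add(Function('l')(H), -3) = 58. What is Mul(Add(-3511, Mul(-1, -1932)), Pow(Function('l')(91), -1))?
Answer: Rational(-1579, 61) ≈ -25.885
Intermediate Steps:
Function('l')(H) = 61 (Function('l')(H) = Add(3, 58) = 61)
Mul(Add(-3511, Mul(-1, -1932)), Pow(Function('l')(91), -1)) = Mul(Add(-3511, Mul(-1, -1932)), Pow(61, -1)) = Mul(Add(-3511, 1932), Rational(1, 61)) = Mul(-1579, Rational(1, 61)) = Rational(-1579, 61)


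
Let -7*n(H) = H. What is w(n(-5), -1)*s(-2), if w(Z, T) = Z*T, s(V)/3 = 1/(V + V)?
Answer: 15/28 ≈ 0.53571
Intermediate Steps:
n(H) = -H/7
s(V) = 3/(2*V) (s(V) = 3/(V + V) = 3/((2*V)) = 3*(1/(2*V)) = 3/(2*V))
w(Z, T) = T*Z
w(n(-5), -1)*s(-2) = (-(-1)*(-5)/7)*((3/2)/(-2)) = (-1*5/7)*((3/2)*(-½)) = -5/7*(-¾) = 15/28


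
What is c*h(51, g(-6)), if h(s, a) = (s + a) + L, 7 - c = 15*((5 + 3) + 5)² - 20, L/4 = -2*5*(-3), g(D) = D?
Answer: -413820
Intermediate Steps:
L = 120 (L = 4*(-2*5*(-3)) = 4*(-10*(-3)) = 4*30 = 120)
c = -2508 (c = 7 - (15*((5 + 3) + 5)² - 20) = 7 - (15*(8 + 5)² - 20) = 7 - (15*13² - 20) = 7 - (15*169 - 20) = 7 - (2535 - 20) = 7 - 1*2515 = 7 - 2515 = -2508)
h(s, a) = 120 + a + s (h(s, a) = (s + a) + 120 = (a + s) + 120 = 120 + a + s)
c*h(51, g(-6)) = -2508*(120 - 6 + 51) = -2508*165 = -413820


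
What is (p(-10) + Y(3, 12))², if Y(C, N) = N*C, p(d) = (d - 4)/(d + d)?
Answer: 134689/100 ≈ 1346.9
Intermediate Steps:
p(d) = (-4 + d)/(2*d) (p(d) = (-4 + d)/((2*d)) = (-4 + d)*(1/(2*d)) = (-4 + d)/(2*d))
Y(C, N) = C*N
(p(-10) + Y(3, 12))² = ((½)*(-4 - 10)/(-10) + 3*12)² = ((½)*(-⅒)*(-14) + 36)² = (7/10 + 36)² = (367/10)² = 134689/100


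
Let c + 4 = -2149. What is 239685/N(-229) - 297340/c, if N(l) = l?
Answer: -447950945/493037 ≈ -908.55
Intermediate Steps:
c = -2153 (c = -4 - 2149 = -2153)
239685/N(-229) - 297340/c = 239685/(-229) - 297340/(-2153) = 239685*(-1/229) - 297340*(-1/2153) = -239685/229 + 297340/2153 = -447950945/493037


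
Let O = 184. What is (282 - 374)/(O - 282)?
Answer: 46/49 ≈ 0.93878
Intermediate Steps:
(282 - 374)/(O - 282) = (282 - 374)/(184 - 282) = -92/(-98) = -92*(-1/98) = 46/49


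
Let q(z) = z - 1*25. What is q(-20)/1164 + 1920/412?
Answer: 184695/39964 ≈ 4.6215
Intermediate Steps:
q(z) = -25 + z (q(z) = z - 25 = -25 + z)
q(-20)/1164 + 1920/412 = (-25 - 20)/1164 + 1920/412 = -45*1/1164 + 1920*(1/412) = -15/388 + 480/103 = 184695/39964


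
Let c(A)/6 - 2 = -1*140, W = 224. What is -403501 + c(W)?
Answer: -404329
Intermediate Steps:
c(A) = -828 (c(A) = 12 + 6*(-1*140) = 12 + 6*(-140) = 12 - 840 = -828)
-403501 + c(W) = -403501 - 828 = -404329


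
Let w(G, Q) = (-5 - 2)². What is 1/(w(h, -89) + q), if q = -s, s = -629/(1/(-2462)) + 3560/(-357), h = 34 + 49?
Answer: -357/552828433 ≈ -6.4577e-7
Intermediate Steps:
h = 83
s = 552845926/357 (s = -629/(-1/2462) + 3560*(-1/357) = -629*(-2462) - 3560/357 = 1548598 - 3560/357 = 552845926/357 ≈ 1.5486e+6)
w(G, Q) = 49 (w(G, Q) = (-7)² = 49)
q = -552845926/357 (q = -1*552845926/357 = -552845926/357 ≈ -1.5486e+6)
1/(w(h, -89) + q) = 1/(49 - 552845926/357) = 1/(-552828433/357) = -357/552828433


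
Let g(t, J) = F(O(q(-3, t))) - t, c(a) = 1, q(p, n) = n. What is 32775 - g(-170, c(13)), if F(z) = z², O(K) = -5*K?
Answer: -689895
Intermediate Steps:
g(t, J) = -t + 25*t² (g(t, J) = (-5*t)² - t = 25*t² - t = -t + 25*t²)
32775 - g(-170, c(13)) = 32775 - (-170)*(-1 + 25*(-170)) = 32775 - (-170)*(-1 - 4250) = 32775 - (-170)*(-4251) = 32775 - 1*722670 = 32775 - 722670 = -689895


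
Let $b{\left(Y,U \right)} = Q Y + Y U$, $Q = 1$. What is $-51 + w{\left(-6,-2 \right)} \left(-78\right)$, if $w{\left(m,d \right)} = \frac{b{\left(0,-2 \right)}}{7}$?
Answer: $-51$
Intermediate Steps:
$b{\left(Y,U \right)} = Y + U Y$ ($b{\left(Y,U \right)} = 1 Y + Y U = Y + U Y$)
$w{\left(m,d \right)} = 0$ ($w{\left(m,d \right)} = \frac{0 \left(1 - 2\right)}{7} = 0 \left(-1\right) \frac{1}{7} = 0 \cdot \frac{1}{7} = 0$)
$-51 + w{\left(-6,-2 \right)} \left(-78\right) = -51 + 0 \left(-78\right) = -51 + 0 = -51$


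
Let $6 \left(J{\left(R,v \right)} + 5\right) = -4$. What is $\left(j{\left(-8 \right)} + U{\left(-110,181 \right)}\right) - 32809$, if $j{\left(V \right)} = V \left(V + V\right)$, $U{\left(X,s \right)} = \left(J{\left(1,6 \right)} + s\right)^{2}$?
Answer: $- \frac{17453}{9} \approx -1939.2$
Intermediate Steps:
$J{\left(R,v \right)} = - \frac{17}{3}$ ($J{\left(R,v \right)} = -5 + \frac{1}{6} \left(-4\right) = -5 - \frac{2}{3} = - \frac{17}{3}$)
$U{\left(X,s \right)} = \left(- \frac{17}{3} + s\right)^{2}$
$j{\left(V \right)} = 2 V^{2}$ ($j{\left(V \right)} = V 2 V = 2 V^{2}$)
$\left(j{\left(-8 \right)} + U{\left(-110,181 \right)}\right) - 32809 = \left(2 \left(-8\right)^{2} + \frac{\left(-17 + 3 \cdot 181\right)^{2}}{9}\right) - 32809 = \left(2 \cdot 64 + \frac{\left(-17 + 543\right)^{2}}{9}\right) - 32809 = \left(128 + \frac{526^{2}}{9}\right) - 32809 = \left(128 + \frac{1}{9} \cdot 276676\right) - 32809 = \left(128 + \frac{276676}{9}\right) - 32809 = \frac{277828}{9} - 32809 = - \frac{17453}{9}$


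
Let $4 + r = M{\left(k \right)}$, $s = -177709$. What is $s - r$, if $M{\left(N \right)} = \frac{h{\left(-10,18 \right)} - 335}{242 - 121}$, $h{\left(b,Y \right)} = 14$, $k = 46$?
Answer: $- \frac{21501984}{121} \approx -1.777 \cdot 10^{5}$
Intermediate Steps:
$M{\left(N \right)} = - \frac{321}{121}$ ($M{\left(N \right)} = \frac{14 - 335}{242 - 121} = - \frac{321}{121}$)
$r = - \frac{805}{121}$ ($r = -4 - \frac{321}{121} = - \frac{805}{121} \approx -6.6529$)
$s - r = -177709 - - \frac{805}{121} = -177709 + \frac{805}{121} = - \frac{21501984}{121}$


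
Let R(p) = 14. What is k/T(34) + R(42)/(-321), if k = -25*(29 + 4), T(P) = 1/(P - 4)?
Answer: -7944764/321 ≈ -24750.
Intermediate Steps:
T(P) = 1/(-4 + P)
k = -825 (k = -25*33 = -825)
k/T(34) + R(42)/(-321) = -825/(1/(-4 + 34)) + 14/(-321) = -825/(1/30) + 14*(-1/321) = -825/1/30 - 14/321 = -825*30 - 14/321 = -24750 - 14/321 = -7944764/321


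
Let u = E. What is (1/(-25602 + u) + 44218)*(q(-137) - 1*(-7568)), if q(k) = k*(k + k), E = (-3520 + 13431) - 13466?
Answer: 58153552132850/29157 ≈ 1.9945e+9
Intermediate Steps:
E = -3555 (E = 9911 - 13466 = -3555)
u = -3555
q(k) = 2*k**2 (q(k) = k*(2*k) = 2*k**2)
(1/(-25602 + u) + 44218)*(q(-137) - 1*(-7568)) = (1/(-25602 - 3555) + 44218)*(2*(-137)**2 - 1*(-7568)) = (1/(-29157) + 44218)*(2*18769 + 7568) = (-1/29157 + 44218)*(37538 + 7568) = (1289264225/29157)*45106 = 58153552132850/29157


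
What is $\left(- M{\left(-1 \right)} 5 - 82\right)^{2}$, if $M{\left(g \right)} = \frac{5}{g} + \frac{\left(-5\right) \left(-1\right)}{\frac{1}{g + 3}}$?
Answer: $11449$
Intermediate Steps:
$M{\left(g \right)} = 15 + 5 g + \frac{5}{g}$ ($M{\left(g \right)} = \frac{5}{g} + \frac{5}{\frac{1}{3 + g}} = \frac{5}{g} + 5 \left(3 + g\right) = \frac{5}{g} + \left(15 + 5 g\right) = 15 + 5 g + \frac{5}{g}$)
$\left(- M{\left(-1 \right)} 5 - 82\right)^{2} = \left(- (15 + 5 \left(-1\right) + \frac{5}{-1}) 5 - 82\right)^{2} = \left(- (15 - 5 + 5 \left(-1\right)) 5 - 82\right)^{2} = \left(- (15 - 5 - 5) 5 - 82\right)^{2} = \left(\left(-1\right) 5 \cdot 5 - 82\right)^{2} = \left(\left(-5\right) 5 - 82\right)^{2} = \left(-25 - 82\right)^{2} = \left(-107\right)^{2} = 11449$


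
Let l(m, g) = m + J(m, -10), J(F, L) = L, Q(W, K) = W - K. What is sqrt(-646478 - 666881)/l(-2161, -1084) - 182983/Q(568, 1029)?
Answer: 182983/461 - I*sqrt(1313359)/2171 ≈ 396.93 - 0.52788*I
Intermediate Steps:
l(m, g) = -10 + m (l(m, g) = m - 10 = -10 + m)
sqrt(-646478 - 666881)/l(-2161, -1084) - 182983/Q(568, 1029) = sqrt(-646478 - 666881)/(-10 - 2161) - 182983/(568 - 1*1029) = sqrt(-1313359)/(-2171) - 182983/(568 - 1029) = (I*sqrt(1313359))*(-1/2171) - 182983/(-461) = -I*sqrt(1313359)/2171 - 182983*(-1/461) = -I*sqrt(1313359)/2171 + 182983/461 = 182983/461 - I*sqrt(1313359)/2171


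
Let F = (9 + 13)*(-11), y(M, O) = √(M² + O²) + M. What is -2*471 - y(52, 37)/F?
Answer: -113956/121 + √4073/242 ≈ -941.52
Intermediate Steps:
y(M, O) = M + √(M² + O²)
F = -242 (F = 22*(-11) = -242)
-2*471 - y(52, 37)/F = -2*471 - (52 + √(52² + 37²))/(-242) = -942 - (52 + √(2704 + 1369))*(-1)/242 = -942 - (52 + √4073)*(-1)/242 = -942 - (-26/121 - √4073/242) = -942 + (26/121 + √4073/242) = -113956/121 + √4073/242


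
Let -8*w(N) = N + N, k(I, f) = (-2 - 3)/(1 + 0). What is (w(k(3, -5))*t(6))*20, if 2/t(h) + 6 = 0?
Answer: -25/3 ≈ -8.3333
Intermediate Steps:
t(h) = -⅓ (t(h) = 2/(-6 + 0) = 2/(-6) = 2*(-⅙) = -⅓)
k(I, f) = -5 (k(I, f) = -5/1 = -5*1 = -5)
w(N) = -N/4 (w(N) = -(N + N)/8 = -N/4)
(w(k(3, -5))*t(6))*20 = (-¼*(-5)*(-⅓))*20 = ((5/4)*(-⅓))*20 = -5/12*20 = -25/3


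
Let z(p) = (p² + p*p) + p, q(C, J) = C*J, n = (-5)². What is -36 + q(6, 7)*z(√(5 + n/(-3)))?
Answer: -316 + 14*I*√30 ≈ -316.0 + 76.681*I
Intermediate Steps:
n = 25
z(p) = p + 2*p² (z(p) = (p² + p²) + p = 2*p² + p = p + 2*p²)
-36 + q(6, 7)*z(√(5 + n/(-3))) = -36 + (6*7)*(√(5 + 25/(-3))*(1 + 2*√(5 + 25/(-3)))) = -36 + 42*(√(5 + 25*(-⅓))*(1 + 2*√(5 + 25*(-⅓)))) = -36 + 42*(√(5 - 25/3)*(1 + 2*√(5 - 25/3))) = -36 + 42*(√(-10/3)*(1 + 2*√(-10/3))) = -36 + 42*((I*√30/3)*(1 + 2*(I*√30/3))) = -36 + 42*((I*√30/3)*(1 + 2*I*√30/3)) = -36 + 42*(I*√30*(1 + 2*I*√30/3)/3) = -36 + 14*I*√30*(1 + 2*I*√30/3)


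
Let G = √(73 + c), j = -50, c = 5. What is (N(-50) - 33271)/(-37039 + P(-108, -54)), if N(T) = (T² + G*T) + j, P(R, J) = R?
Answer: 30821/37147 + 50*√78/37147 ≈ 0.84159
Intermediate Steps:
G = √78 (G = √(73 + 5) = √78 ≈ 8.8318)
N(T) = -50 + T² + T*√78 (N(T) = (T² + √78*T) - 50 = (T² + T*√78) - 50 = -50 + T² + T*√78)
(N(-50) - 33271)/(-37039 + P(-108, -54)) = ((-50 + (-50)² - 50*√78) - 33271)/(-37039 - 108) = ((-50 + 2500 - 50*√78) - 33271)/(-37147) = ((2450 - 50*√78) - 33271)*(-1/37147) = (-30821 - 50*√78)*(-1/37147) = 30821/37147 + 50*√78/37147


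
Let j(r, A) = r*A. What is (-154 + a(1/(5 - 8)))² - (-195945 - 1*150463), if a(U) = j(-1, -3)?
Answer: 369209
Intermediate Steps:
j(r, A) = A*r
a(U) = 3 (a(U) = -3*(-1) = 3)
(-154 + a(1/(5 - 8)))² - (-195945 - 1*150463) = (-154 + 3)² - (-195945 - 1*150463) = (-151)² - (-195945 - 150463) = 22801 - 1*(-346408) = 22801 + 346408 = 369209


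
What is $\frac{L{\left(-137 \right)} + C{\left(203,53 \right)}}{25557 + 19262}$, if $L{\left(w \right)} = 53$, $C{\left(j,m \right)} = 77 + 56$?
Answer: $\frac{186}{44819} \approx 0.00415$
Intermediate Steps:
$C{\left(j,m \right)} = 133$
$\frac{L{\left(-137 \right)} + C{\left(203,53 \right)}}{25557 + 19262} = \frac{53 + 133}{25557 + 19262} = \frac{186}{44819}$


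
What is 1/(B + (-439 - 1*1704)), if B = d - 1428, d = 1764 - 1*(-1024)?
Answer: -1/783 ≈ -0.0012771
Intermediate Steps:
d = 2788 (d = 1764 + 1024 = 2788)
B = 1360 (B = 2788 - 1428 = 1360)
1/(B + (-439 - 1*1704)) = 1/(1360 + (-439 - 1*1704)) = 1/(1360 + (-439 - 1704)) = 1/(1360 - 2143) = 1/(-783) = -1/783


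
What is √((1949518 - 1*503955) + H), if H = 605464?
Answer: √2051027 ≈ 1432.1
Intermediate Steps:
√((1949518 - 1*503955) + H) = √((1949518 - 1*503955) + 605464) = √((1949518 - 503955) + 605464) = √(1445563 + 605464) = √2051027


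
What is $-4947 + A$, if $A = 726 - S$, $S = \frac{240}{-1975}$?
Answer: $- \frac{1667247}{395} \approx -4220.9$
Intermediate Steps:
$S = - \frac{48}{395}$ ($S = 240 \left(- \frac{1}{1975}\right) = - \frac{48}{395} \approx -0.12152$)
$A = \frac{286818}{395}$ ($A = 726 - - \frac{48}{395} = 726 + \frac{48}{395} = \frac{286818}{395} \approx 726.12$)
$-4947 + A = -4947 + \frac{286818}{395} = - \frac{1667247}{395}$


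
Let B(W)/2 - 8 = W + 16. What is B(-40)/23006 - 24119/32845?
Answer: -277966377/377816035 ≈ -0.73572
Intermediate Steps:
B(W) = 48 + 2*W (B(W) = 16 + 2*(W + 16) = 16 + 2*(16 + W) = 16 + (32 + 2*W) = 48 + 2*W)
B(-40)/23006 - 24119/32845 = (48 + 2*(-40))/23006 - 24119/32845 = (48 - 80)*(1/23006) - 24119*1/32845 = -32*1/23006 - 24119/32845 = -16/11503 - 24119/32845 = -277966377/377816035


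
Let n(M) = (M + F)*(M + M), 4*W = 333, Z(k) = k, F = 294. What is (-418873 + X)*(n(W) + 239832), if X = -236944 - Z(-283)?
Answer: -793574055351/4 ≈ -1.9839e+11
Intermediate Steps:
W = 333/4 (W = (¼)*333 = 333/4 ≈ 83.250)
X = -236661 (X = -236944 - 1*(-283) = -236944 + 283 = -236661)
n(M) = 2*M*(294 + M) (n(M) = (M + 294)*(M + M) = (294 + M)*(2*M) = 2*M*(294 + M))
(-418873 + X)*(n(W) + 239832) = (-418873 - 236661)*(2*(333/4)*(294 + 333/4) + 239832) = -655534*(2*(333/4)*(1509/4) + 239832) = -655534*(502497/8 + 239832) = -655534*2421153/8 = -793574055351/4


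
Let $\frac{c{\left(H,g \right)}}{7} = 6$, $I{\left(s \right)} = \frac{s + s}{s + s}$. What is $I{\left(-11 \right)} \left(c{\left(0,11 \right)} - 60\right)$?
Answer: $-18$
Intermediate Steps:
$I{\left(s \right)} = 1$ ($I{\left(s \right)} = \frac{2 s}{2 s} = 2 s \frac{1}{2 s} = 1$)
$c{\left(H,g \right)} = 42$ ($c{\left(H,g \right)} = 7 \cdot 6 = 42$)
$I{\left(-11 \right)} \left(c{\left(0,11 \right)} - 60\right) = 1 \left(42 - 60\right) = 1 \left(-18\right) = -18$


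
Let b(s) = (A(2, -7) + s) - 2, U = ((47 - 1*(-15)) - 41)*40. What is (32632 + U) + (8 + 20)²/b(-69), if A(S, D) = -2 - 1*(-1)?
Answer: 301150/9 ≈ 33461.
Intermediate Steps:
A(S, D) = -1 (A(S, D) = -2 + 1 = -1)
U = 840 (U = ((47 + 15) - 41)*40 = (62 - 41)*40 = 21*40 = 840)
b(s) = -3 + s (b(s) = (-1 + s) - 2 = -3 + s)
(32632 + U) + (8 + 20)²/b(-69) = (32632 + 840) + (8 + 20)²/(-3 - 69) = 33472 + 28²/(-72) = 33472 + 784*(-1/72) = 33472 - 98/9 = 301150/9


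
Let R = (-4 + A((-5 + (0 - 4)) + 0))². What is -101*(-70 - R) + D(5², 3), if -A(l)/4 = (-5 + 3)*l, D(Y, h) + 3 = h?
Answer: 590446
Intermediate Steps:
D(Y, h) = -3 + h
A(l) = 8*l (A(l) = -4*(-5 + 3)*l = -(-8)*l = 8*l)
R = 5776 (R = (-4 + 8*((-5 + (0 - 4)) + 0))² = (-4 + 8*((-5 - 4) + 0))² = (-4 + 8*(-9 + 0))² = (-4 + 8*(-9))² = (-4 - 72)² = (-76)² = 5776)
-101*(-70 - R) + D(5², 3) = -101*(-70 - 1*5776) + (-3 + 3) = -101*(-70 - 5776) + 0 = -101*(-5846) + 0 = 590446 + 0 = 590446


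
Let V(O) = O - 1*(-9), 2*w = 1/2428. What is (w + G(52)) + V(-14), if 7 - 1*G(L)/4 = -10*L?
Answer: 10212169/4856 ≈ 2103.0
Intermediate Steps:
w = 1/4856 (w = (1/2)/2428 = (1/2)*(1/2428) = 1/4856 ≈ 0.00020593)
G(L) = 28 + 40*L (G(L) = 28 - (-40)*L = 28 + 40*L)
V(O) = 9 + O (V(O) = O + 9 = 9 + O)
(w + G(52)) + V(-14) = (1/4856 + (28 + 40*52)) + (9 - 14) = (1/4856 + (28 + 2080)) - 5 = (1/4856 + 2108) - 5 = 10236449/4856 - 5 = 10212169/4856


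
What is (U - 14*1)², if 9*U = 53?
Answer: 5329/81 ≈ 65.790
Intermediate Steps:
U = 53/9 (U = (⅑)*53 = 53/9 ≈ 5.8889)
(U - 14*1)² = (53/9 - 14*1)² = (53/9 - 14)² = (-73/9)² = 5329/81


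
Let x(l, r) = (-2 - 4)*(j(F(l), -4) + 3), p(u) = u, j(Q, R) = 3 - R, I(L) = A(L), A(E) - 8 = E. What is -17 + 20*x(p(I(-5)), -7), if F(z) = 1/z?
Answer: -1217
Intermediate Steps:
A(E) = 8 + E
I(L) = 8 + L
x(l, r) = -60 (x(l, r) = (-2 - 4)*((3 - 1*(-4)) + 3) = -6*((3 + 4) + 3) = -6*(7 + 3) = -6*10 = -60)
-17 + 20*x(p(I(-5)), -7) = -17 + 20*(-60) = -17 - 1200 = -1217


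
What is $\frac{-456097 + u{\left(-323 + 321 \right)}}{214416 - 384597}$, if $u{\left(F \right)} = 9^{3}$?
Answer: $\frac{455368}{170181} \approx 2.6758$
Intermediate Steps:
$u{\left(F \right)} = 729$
$\frac{-456097 + u{\left(-323 + 321 \right)}}{214416 - 384597} = \frac{-456097 + 729}{214416 - 384597} = - \frac{455368}{-170181} = \left(-455368\right) \left(- \frac{1}{170181}\right) = \frac{455368}{170181}$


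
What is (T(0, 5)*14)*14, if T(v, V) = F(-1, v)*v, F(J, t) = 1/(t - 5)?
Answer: 0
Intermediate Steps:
F(J, t) = 1/(-5 + t)
T(v, V) = v/(-5 + v)
(T(0, 5)*14)*14 = ((0/(-5 + 0))*14)*14 = ((0/(-5))*14)*14 = ((0*(-⅕))*14)*14 = (0*14)*14 = 0*14 = 0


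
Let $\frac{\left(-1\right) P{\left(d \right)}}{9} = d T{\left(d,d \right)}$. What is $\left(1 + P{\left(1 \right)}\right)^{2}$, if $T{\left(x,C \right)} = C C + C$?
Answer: $289$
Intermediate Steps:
$T{\left(x,C \right)} = C + C^{2}$ ($T{\left(x,C \right)} = C^{2} + C = C + C^{2}$)
$P{\left(d \right)} = - 9 d^{2} \left(1 + d\right)$ ($P{\left(d \right)} = - 9 d d \left(1 + d\right) = - 9 d^{2} \left(1 + d\right)$)
$\left(1 + P{\left(1 \right)}\right)^{2} = \left(1 + 9 \cdot 1^{2} \left(-1 - 1\right)\right)^{2} = \left(1 + 9 \cdot 1 \left(-1 - 1\right)\right)^{2} = \left(1 + 9 \cdot 1 \left(-2\right)\right)^{2} = \left(1 - 18\right)^{2} = \left(-17\right)^{2} = 289$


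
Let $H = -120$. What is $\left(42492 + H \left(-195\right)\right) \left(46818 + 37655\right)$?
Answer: $5566094916$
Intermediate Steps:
$\left(42492 + H \left(-195\right)\right) \left(46818 + 37655\right) = \left(42492 - -23400\right) \left(46818 + 37655\right) = \left(42492 + 23400\right) 84473 = 65892 \cdot 84473 = 5566094916$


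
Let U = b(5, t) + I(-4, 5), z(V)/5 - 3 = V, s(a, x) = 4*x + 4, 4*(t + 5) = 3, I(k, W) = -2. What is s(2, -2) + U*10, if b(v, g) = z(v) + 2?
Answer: 396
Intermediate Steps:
t = -17/4 (t = -5 + (¼)*3 = -5 + ¾ = -17/4 ≈ -4.2500)
s(a, x) = 4 + 4*x
z(V) = 15 + 5*V
b(v, g) = 17 + 5*v (b(v, g) = (15 + 5*v) + 2 = 17 + 5*v)
U = 40 (U = (17 + 5*5) - 2 = (17 + 25) - 2 = 42 - 2 = 40)
s(2, -2) + U*10 = (4 + 4*(-2)) + 40*10 = (4 - 8) + 400 = -4 + 400 = 396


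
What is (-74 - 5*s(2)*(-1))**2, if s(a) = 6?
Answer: 1936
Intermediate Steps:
(-74 - 5*s(2)*(-1))**2 = (-74 - 5*6*(-1))**2 = (-74 - 30*(-1))**2 = (-74 + 30)**2 = (-44)**2 = 1936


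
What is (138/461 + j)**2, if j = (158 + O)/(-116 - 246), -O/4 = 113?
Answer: 8601635025/6962400481 ≈ 1.2354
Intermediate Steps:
O = -452 (O = -4*113 = -452)
j = 147/181 (j = (158 - 452)/(-116 - 246) = -294/(-362) = -294*(-1/362) = 147/181 ≈ 0.81215)
(138/461 + j)**2 = (138/461 + 147/181)**2 = (92745/83441)**2 = 8601635025/6962400481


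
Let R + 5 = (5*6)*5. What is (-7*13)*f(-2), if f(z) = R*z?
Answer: 26390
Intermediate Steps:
R = 145 (R = -5 + (5*6)*5 = -5 + 30*5 = -5 + 150 = 145)
f(z) = 145*z
(-7*13)*f(-2) = (-7*13)*(145*(-2)) = -91*(-290) = 26390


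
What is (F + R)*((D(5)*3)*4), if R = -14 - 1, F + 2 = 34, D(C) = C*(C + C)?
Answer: 10200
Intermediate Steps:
D(C) = 2*C² (D(C) = C*(2*C) = 2*C²)
F = 32 (F = -2 + 34 = 32)
R = -15
(F + R)*((D(5)*3)*4) = (32 - 15)*(((2*5²)*3)*4) = 17*(((2*25)*3)*4) = 17*((50*3)*4) = 17*(150*4) = 17*600 = 10200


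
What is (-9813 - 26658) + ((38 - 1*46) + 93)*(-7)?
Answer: -37066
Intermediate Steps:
(-9813 - 26658) + ((38 - 1*46) + 93)*(-7) = -36471 + ((38 - 46) + 93)*(-7) = -36471 + (-8 + 93)*(-7) = -36471 + 85*(-7) = -36471 - 595 = -37066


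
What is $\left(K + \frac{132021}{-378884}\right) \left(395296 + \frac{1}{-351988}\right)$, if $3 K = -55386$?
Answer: $- \frac{139041820835578817109}{19051803056} \approx -7.2981 \cdot 10^{9}$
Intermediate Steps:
$K = -18462$ ($K = \frac{1}{3} \left(-55386\right) = -18462$)
$\left(K + \frac{132021}{-378884}\right) \left(395296 + \frac{1}{-351988}\right) = \left(-18462 + \frac{132021}{-378884}\right) \left(395296 + \frac{1}{-351988}\right) = \left(-18462 + 132021 \left(- \frac{1}{378884}\right)\right) \left(395296 - \frac{1}{351988}\right) = \left(-18462 - \frac{132021}{378884}\right) \frac{139139448447}{351988} = \left(- \frac{6995088429}{378884}\right) \frac{139139448447}{351988} = - \frac{139041820835578817109}{19051803056}$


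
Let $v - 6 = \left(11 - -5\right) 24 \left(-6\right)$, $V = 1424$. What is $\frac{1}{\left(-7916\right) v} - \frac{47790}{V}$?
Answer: $- \frac{6791768432}{202374519} \approx -33.56$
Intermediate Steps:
$v = -2298$ ($v = 6 + \left(11 - -5\right) 24 \left(-6\right) = 6 + \left(11 + 5\right) 24 \left(-6\right) = 6 + 16 \cdot 24 \left(-6\right) = 6 + 384 \left(-6\right) = 6 - 2304 = -2298$)
$\frac{1}{\left(-7916\right) v} - \frac{47790}{V} = \frac{1}{\left(-7916\right) \left(-2298\right)} - \frac{47790}{1424} = \left(- \frac{1}{7916}\right) \left(- \frac{1}{2298}\right) - \frac{23895}{712} = \frac{1}{18190968} - \frac{23895}{712} = - \frac{6791768432}{202374519}$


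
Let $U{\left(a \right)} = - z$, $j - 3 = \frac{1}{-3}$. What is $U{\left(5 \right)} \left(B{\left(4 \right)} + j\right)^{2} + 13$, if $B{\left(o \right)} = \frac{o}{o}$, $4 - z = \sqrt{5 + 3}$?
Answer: $- \frac{367}{9} + \frac{242 \sqrt{2}}{9} \approx -2.7511$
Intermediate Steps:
$j = \frac{8}{3}$ ($j = 3 + \frac{1}{-3} = 3 - \frac{1}{3} = \frac{8}{3} \approx 2.6667$)
$z = 4 - 2 \sqrt{2}$ ($z = 4 - \sqrt{5 + 3} = 4 - \sqrt{8} = 4 - 2 \sqrt{2} \approx 1.1716$)
$B{\left(o \right)} = 1$
$U{\left(a \right)} = -4 + 2 \sqrt{2}$ ($U{\left(a \right)} = - (4 - 2 \sqrt{2}) = -4 + 2 \sqrt{2}$)
$U{\left(5 \right)} \left(B{\left(4 \right)} + j\right)^{2} + 13 = \left(-4 + 2 \sqrt{2}\right) \left(1 + \frac{8}{3}\right)^{2} + 13 = \left(-4 + 2 \sqrt{2}\right) \left(\frac{11}{3}\right)^{2} + 13 = \left(-4 + 2 \sqrt{2}\right) \frac{121}{9} + 13 = \left(- \frac{484}{9} + \frac{242 \sqrt{2}}{9}\right) + 13 = - \frac{367}{9} + \frac{242 \sqrt{2}}{9}$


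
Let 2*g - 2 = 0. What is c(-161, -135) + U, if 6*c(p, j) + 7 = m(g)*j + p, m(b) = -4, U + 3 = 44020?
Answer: 44079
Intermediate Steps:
U = 44017 (U = -3 + 44020 = 44017)
g = 1 (g = 1 + (½)*0 = 1 + 0 = 1)
c(p, j) = -7/6 - 2*j/3 + p/6 (c(p, j) = -7/6 + (-4*j + p)/6 = -7/6 + (p - 4*j)/6 = -7/6 + (-2*j/3 + p/6) = -7/6 - 2*j/3 + p/6)
c(-161, -135) + U = (-7/6 - ⅔*(-135) + (⅙)*(-161)) + 44017 = (-7/6 + 90 - 161/6) + 44017 = 62 + 44017 = 44079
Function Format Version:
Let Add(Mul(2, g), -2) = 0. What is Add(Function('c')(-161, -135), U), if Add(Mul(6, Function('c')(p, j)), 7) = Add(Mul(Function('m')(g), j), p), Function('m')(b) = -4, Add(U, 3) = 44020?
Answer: 44079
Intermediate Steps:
U = 44017 (U = Add(-3, 44020) = 44017)
g = 1 (g = Add(1, Mul(Rational(1, 2), 0)) = Add(1, 0) = 1)
Function('c')(p, j) = Add(Rational(-7, 6), Mul(Rational(-2, 3), j), Mul(Rational(1, 6), p)) (Function('c')(p, j) = Add(Rational(-7, 6), Mul(Rational(1, 6), Add(Mul(-4, j), p))) = Add(Rational(-7, 6), Mul(Rational(1, 6), Add(p, Mul(-4, j)))) = Add(Rational(-7, 6), Add(Mul(Rational(-2, 3), j), Mul(Rational(1, 6), p))) = Add(Rational(-7, 6), Mul(Rational(-2, 3), j), Mul(Rational(1, 6), p)))
Add(Function('c')(-161, -135), U) = Add(Add(Rational(-7, 6), Mul(Rational(-2, 3), -135), Mul(Rational(1, 6), -161)), 44017) = Add(Add(Rational(-7, 6), 90, Rational(-161, 6)), 44017) = Add(62, 44017) = 44079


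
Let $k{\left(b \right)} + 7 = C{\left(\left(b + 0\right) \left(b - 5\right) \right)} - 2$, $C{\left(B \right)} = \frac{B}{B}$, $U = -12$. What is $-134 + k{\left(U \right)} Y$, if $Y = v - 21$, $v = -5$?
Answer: $74$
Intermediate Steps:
$Y = -26$ ($Y = -5 - 21 = -26$)
$C{\left(B \right)} = 1$
$k{\left(b \right)} = -8$ ($k{\left(b \right)} = -7 + \left(1 - 2\right) = -7 - 1 = -8$)
$-134 + k{\left(U \right)} Y = -134 - -208 = -134 + 208 = 74$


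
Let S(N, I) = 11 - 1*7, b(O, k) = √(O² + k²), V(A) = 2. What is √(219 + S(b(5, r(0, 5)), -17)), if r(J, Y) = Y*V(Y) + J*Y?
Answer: √223 ≈ 14.933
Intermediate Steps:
r(J, Y) = 2*Y + J*Y (r(J, Y) = Y*2 + J*Y = 2*Y + J*Y)
S(N, I) = 4 (S(N, I) = 11 - 7 = 4)
√(219 + S(b(5, r(0, 5)), -17)) = √(219 + 4) = √223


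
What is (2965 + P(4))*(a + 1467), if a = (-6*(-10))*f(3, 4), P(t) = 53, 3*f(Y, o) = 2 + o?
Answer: 4789566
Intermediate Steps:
f(Y, o) = ⅔ + o/3 (f(Y, o) = (2 + o)/3 = ⅔ + o/3)
a = 120 (a = (-6*(-10))*(⅔ + (⅓)*4) = 60*(⅔ + 4/3) = 60*2 = 120)
(2965 + P(4))*(a + 1467) = (2965 + 53)*(120 + 1467) = 3018*1587 = 4789566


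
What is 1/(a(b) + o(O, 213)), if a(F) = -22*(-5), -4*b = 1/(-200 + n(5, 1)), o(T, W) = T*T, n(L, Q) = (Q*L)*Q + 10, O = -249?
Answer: 1/62111 ≈ 1.6100e-5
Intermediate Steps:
n(L, Q) = 10 + L*Q² (n(L, Q) = (L*Q)*Q + 10 = L*Q² + 10 = 10 + L*Q²)
o(T, W) = T²
b = 1/740 (b = -1/(4*(-200 + (10 + 5*1²))) = -1/(4*(-200 + (10 + 5*1))) = -1/(4*(-200 + (10 + 5))) = -1/(4*(-200 + 15)) = -¼/(-185) = -¼*(-1/185) = 1/740 ≈ 0.0013514)
a(F) = 110
1/(a(b) + o(O, 213)) = 1/(110 + (-249)²) = 1/(110 + 62001) = 1/62111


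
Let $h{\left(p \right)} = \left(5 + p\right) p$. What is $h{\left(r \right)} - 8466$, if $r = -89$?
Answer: $-990$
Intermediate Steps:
$h{\left(p \right)} = p \left(5 + p\right)$
$h{\left(r \right)} - 8466 = - 89 \left(5 - 89\right) - 8466 = \left(-89\right) \left(-84\right) - 8466 = 7476 - 8466 = -990$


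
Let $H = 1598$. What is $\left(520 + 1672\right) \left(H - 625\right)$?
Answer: $2132816$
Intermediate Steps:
$\left(520 + 1672\right) \left(H - 625\right) = \left(520 + 1672\right) \left(1598 - 625\right) = 2192 \cdot 973 = 2132816$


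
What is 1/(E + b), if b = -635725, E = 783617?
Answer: 1/147892 ≈ 6.7617e-6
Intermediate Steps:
1/(E + b) = 1/(783617 - 635725) = 1/147892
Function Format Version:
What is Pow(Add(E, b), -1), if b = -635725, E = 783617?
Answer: Rational(1, 147892) ≈ 6.7617e-6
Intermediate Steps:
Pow(Add(E, b), -1) = Pow(Add(783617, -635725), -1) = Pow(147892, -1) = Rational(1, 147892)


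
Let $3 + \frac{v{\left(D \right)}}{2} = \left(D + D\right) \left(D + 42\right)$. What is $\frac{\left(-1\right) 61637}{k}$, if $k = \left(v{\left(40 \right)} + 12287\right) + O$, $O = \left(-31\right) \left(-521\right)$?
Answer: $- \frac{61637}{41552} \approx -1.4834$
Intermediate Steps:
$O = 16151$
$v{\left(D \right)} = -6 + 4 D \left(42 + D\right)$ ($v{\left(D \right)} = -6 + 2 \left(D + D\right) \left(D + 42\right) = -6 + 2 \cdot 2 D \left(42 + D\right) = -6 + 4 D \left(42 + D\right)$)
$k = 41552$ ($k = \left(\left(-6 + 4 \cdot 40^{2} + 168 \cdot 40\right) + 12287\right) + 16151 = \left(\left(-6 + 4 \cdot 1600 + 6720\right) + 12287\right) + 16151 = \left(\left(-6 + 6400 + 6720\right) + 12287\right) + 16151 = \left(13114 + 12287\right) + 16151 = 25401 + 16151 = 41552$)
$\frac{\left(-1\right) 61637}{k} = \frac{\left(-1\right) 61637}{41552} = \left(-61637\right) \frac{1}{41552} = - \frac{61637}{41552}$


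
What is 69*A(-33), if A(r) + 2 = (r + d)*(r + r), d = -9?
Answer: 191130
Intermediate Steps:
A(r) = -2 + 2*r*(-9 + r) (A(r) = -2 + (r - 9)*(r + r) = -2 + (-9 + r)*(2*r) = -2 + 2*r*(-9 + r))
69*A(-33) = 69*(-2 - 18*(-33) + 2*(-33)²) = 69*(-2 + 594 + 2*1089) = 69*(-2 + 594 + 2178) = 69*2770 = 191130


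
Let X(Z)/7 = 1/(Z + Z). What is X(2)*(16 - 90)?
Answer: -259/2 ≈ -129.50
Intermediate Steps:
X(Z) = 7/(2*Z) (X(Z) = 7/(Z + Z) = 7/((2*Z)) = 7*(1/(2*Z)) = 7/(2*Z))
X(2)*(16 - 90) = ((7/2)/2)*(16 - 90) = ((7/2)*(1/2))*(-74) = (7/4)*(-74) = -259/2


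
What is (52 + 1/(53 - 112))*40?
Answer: 122680/59 ≈ 2079.3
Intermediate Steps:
(52 + 1/(53 - 112))*40 = (52 + 1/(-59))*40 = (52 - 1/59)*40 = (3067/59)*40 = 122680/59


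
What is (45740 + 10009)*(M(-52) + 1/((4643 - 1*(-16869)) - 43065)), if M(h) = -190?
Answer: -228296113179/21553 ≈ -1.0592e+7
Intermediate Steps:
(45740 + 10009)*(M(-52) + 1/((4643 - 1*(-16869)) - 43065)) = (45740 + 10009)*(-190 + 1/((4643 - 1*(-16869)) - 43065)) = 55749*(-190 + 1/((4643 + 16869) - 43065)) = 55749*(-190 + 1/(21512 - 43065)) = 55749*(-190 + 1/(-21553)) = 55749*(-190 - 1/21553) = 55749*(-4095071/21553) = -228296113179/21553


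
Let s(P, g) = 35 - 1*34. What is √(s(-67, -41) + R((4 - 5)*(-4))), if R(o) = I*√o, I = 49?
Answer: 3*√11 ≈ 9.9499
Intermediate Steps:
s(P, g) = 1 (s(P, g) = 35 - 34 = 1)
R(o) = 49*√o
√(s(-67, -41) + R((4 - 5)*(-4))) = √(1 + 49*√((4 - 5)*(-4))) = √(1 + 49*√(-1*(-4))) = √(1 + 49*√4) = √(1 + 49*2) = √(1 + 98) = √99 = 3*√11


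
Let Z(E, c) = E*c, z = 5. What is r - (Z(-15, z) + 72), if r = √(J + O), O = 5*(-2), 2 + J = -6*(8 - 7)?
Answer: 3 + 3*I*√2 ≈ 3.0 + 4.2426*I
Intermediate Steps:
J = -8 (J = -2 - 6*(8 - 7) = -2 - 6*1 = -2 - 6 = -8)
O = -10
r = 3*I*√2 (r = √(-8 - 10) = √(-18) = 3*I*√2 ≈ 4.2426*I)
r - (Z(-15, z) + 72) = 3*I*√2 - (-15*5 + 72) = 3*I*√2 - (-75 + 72) = 3*I*√2 - 1*(-3) = 3*I*√2 + 3 = 3 + 3*I*√2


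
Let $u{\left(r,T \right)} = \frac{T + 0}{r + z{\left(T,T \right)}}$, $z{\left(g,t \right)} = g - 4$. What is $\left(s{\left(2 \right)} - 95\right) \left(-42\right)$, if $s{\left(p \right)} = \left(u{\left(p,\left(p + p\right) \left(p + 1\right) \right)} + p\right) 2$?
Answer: $\frac{18606}{5} \approx 3721.2$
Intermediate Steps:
$z{\left(g,t \right)} = -4 + g$ ($z{\left(g,t \right)} = g - 4 = -4 + g$)
$u{\left(r,T \right)} = \frac{T}{-4 + T + r}$ ($u{\left(r,T \right)} = \frac{T + 0}{r + \left(-4 + T\right)} = \frac{T}{-4 + T + r}$)
$s{\left(p \right)} = 2 p + \frac{4 p \left(1 + p\right)}{-4 + p + 2 p \left(1 + p\right)}$ ($s{\left(p \right)} = \left(\frac{\left(p + p\right) \left(p + 1\right)}{-4 + \left(p + p\right) \left(p + 1\right) + p} + p\right) 2 = \left(\frac{2 p \left(1 + p\right)}{-4 + 2 p \left(1 + p\right) + p} + p\right) 2 = \left(\frac{2 p \left(1 + p\right)}{-4 + p + 2 p \left(1 + p\right)} + p\right) 2 = \left(p + \frac{2 p \left(1 + p\right)}{-4 + p + 2 p \left(1 + p\right)}\right) 2 = 2 p + \frac{4 p \left(1 + p\right)}{-4 + p + 2 p \left(1 + p\right)}$)
$\left(s{\left(2 \right)} - 95\right) \left(-42\right) = \left(2 \cdot 2 \frac{1}{-4 + 2 \cdot 2^{2} + 3 \cdot 2} \left(-2 + 2 \cdot 2^{2} + 5 \cdot 2\right) - 95\right) \left(-42\right) = \left(2 \cdot 2 \frac{1}{-4 + 2 \cdot 4 + 6} \left(-2 + 2 \cdot 4 + 10\right) - 95\right) \left(-42\right) = \left(2 \cdot 2 \frac{1}{-4 + 8 + 6} \left(-2 + 8 + 10\right) - 95\right) \left(-42\right) = \left(2 \cdot 2 \cdot \frac{1}{10} \cdot 16 - 95\right) \left(-42\right) = \left(\frac{32}{5} - 95\right) \left(-42\right) = \left(- \frac{443}{5}\right) \left(-42\right) = \frac{18606}{5}$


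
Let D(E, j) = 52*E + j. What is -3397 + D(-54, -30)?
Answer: -6235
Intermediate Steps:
D(E, j) = j + 52*E
-3397 + D(-54, -30) = -3397 + (-30 + 52*(-54)) = -3397 + (-30 - 2808) = -3397 - 2838 = -6235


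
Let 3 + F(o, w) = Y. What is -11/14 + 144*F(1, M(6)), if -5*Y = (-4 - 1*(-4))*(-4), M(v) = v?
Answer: -6059/14 ≈ -432.79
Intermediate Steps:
Y = 0 (Y = -(-4 - 1*(-4))*(-4)/5 = -(-4 + 4)*(-4)/5 = -0*(-4) = -1/5*0 = 0)
F(o, w) = -3 (F(o, w) = -3 + 0 = -3)
-11/14 + 144*F(1, M(6)) = -11/14 + 144*(-3) = -11*1/14 - 432 = -11/14 - 432 = -6059/14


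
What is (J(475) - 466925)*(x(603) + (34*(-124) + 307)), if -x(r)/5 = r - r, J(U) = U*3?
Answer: 1819639500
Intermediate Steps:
J(U) = 3*U
x(r) = 0 (x(r) = -5*(r - r) = -5*0 = 0)
(J(475) - 466925)*(x(603) + (34*(-124) + 307)) = (3*475 - 466925)*(0 + (34*(-124) + 307)) = (1425 - 466925)*(0 + (-4216 + 307)) = -465500*(0 - 3909) = -465500*(-3909) = 1819639500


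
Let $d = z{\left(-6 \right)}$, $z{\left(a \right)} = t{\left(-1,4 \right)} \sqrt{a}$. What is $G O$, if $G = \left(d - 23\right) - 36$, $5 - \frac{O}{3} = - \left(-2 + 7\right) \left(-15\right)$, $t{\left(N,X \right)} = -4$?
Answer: $12390 + 840 i \sqrt{6} \approx 12390.0 + 2057.6 i$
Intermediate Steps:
$z{\left(a \right)} = - 4 \sqrt{a}$
$d = - 4 i \sqrt{6}$ ($d = - 4 \sqrt{-6} = - 4 i \sqrt{6} \approx - 9.798 i$)
$O = -210$ ($O = 15 - 3 \left(- \left(-2 + 7\right) \left(-15\right)\right) = 15 - 3 \left(- 5 \left(-15\right)\right) = 15 - 3 \left(\left(-1\right) \left(-75\right)\right) = 15 - 225 = -210$)
$G = -59 - 4 i \sqrt{6}$ ($G = \left(- 4 i \sqrt{6} - 23\right) - 36 = \left(-23 - 4 i \sqrt{6}\right) - 36 = -59 - 4 i \sqrt{6} \approx -59.0 - 9.798 i$)
$G O = \left(-59 - 4 i \sqrt{6}\right) \left(-210\right) = 12390 + 840 i \sqrt{6}$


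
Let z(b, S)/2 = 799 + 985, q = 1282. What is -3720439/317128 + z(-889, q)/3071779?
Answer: -11427234878277/974147130712 ≈ -11.730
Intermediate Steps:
z(b, S) = 3568 (z(b, S) = 2*(799 + 985) = 2*1784 = 3568)
-3720439/317128 + z(-889, q)/3071779 = -3720439/317128 + 3568/3071779 = -11427234878277/974147130712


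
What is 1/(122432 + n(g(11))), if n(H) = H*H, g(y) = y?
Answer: 1/122553 ≈ 8.1597e-6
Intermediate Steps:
n(H) = H²
1/(122432 + n(g(11))) = 1/(122432 + 11²) = 1/(122432 + 121) = 1/122553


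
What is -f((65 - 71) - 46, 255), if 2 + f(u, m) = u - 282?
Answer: 336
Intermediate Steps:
f(u, m) = -284 + u (f(u, m) = -2 + (u - 282) = -2 + (-282 + u) = -284 + u)
-f((65 - 71) - 46, 255) = -(-284 + ((65 - 71) - 46)) = -(-284 + (-6 - 46)) = -(-284 - 52) = -1*(-336) = 336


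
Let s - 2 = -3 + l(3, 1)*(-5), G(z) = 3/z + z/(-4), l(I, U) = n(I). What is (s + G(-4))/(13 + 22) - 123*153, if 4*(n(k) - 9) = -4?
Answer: -2634823/140 ≈ -18820.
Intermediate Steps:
n(k) = 8 (n(k) = 9 + (¼)*(-4) = 9 - 1 = 8)
l(I, U) = 8
G(z) = 3/z - z/4 (G(z) = 3/z + z*(-¼) = 3/z - z/4)
s = -41 (s = 2 + (-3 + 8*(-5)) = 2 + (-3 - 40) = 2 - 43 = -41)
(s + G(-4))/(13 + 22) - 123*153 = (-41 + (3/(-4) - ¼*(-4)))/(13 + 22) - 123*153 = (-41 + (3*(-¼) + 1))/35 - 18819 = (-41 + (-¾ + 1))*(1/35) - 18819 = (-41 + ¼)*(1/35) - 18819 = -163/4*1/35 - 18819 = -163/140 - 18819 = -2634823/140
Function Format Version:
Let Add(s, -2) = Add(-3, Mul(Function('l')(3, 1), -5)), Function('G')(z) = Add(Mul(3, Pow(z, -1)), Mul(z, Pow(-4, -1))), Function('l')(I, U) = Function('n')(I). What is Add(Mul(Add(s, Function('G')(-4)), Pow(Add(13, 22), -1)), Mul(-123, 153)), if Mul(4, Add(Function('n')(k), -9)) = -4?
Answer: Rational(-2634823, 140) ≈ -18820.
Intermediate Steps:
Function('n')(k) = 8 (Function('n')(k) = Add(9, Mul(Rational(1, 4), -4)) = Add(9, -1) = 8)
Function('l')(I, U) = 8
Function('G')(z) = Add(Mul(3, Pow(z, -1)), Mul(Rational(-1, 4), z)) (Function('G')(z) = Add(Mul(3, Pow(z, -1)), Mul(z, Rational(-1, 4))) = Add(Mul(3, Pow(z, -1)), Mul(Rational(-1, 4), z)))
s = -41 (s = Add(2, Add(-3, Mul(8, -5))) = Add(2, Add(-3, -40)) = Add(2, -43) = -41)
Add(Mul(Add(s, Function('G')(-4)), Pow(Add(13, 22), -1)), Mul(-123, 153)) = Add(Mul(Add(-41, Add(Mul(3, Pow(-4, -1)), Mul(Rational(-1, 4), -4))), Pow(Add(13, 22), -1)), Mul(-123, 153)) = Add(Mul(Add(-41, Add(Mul(3, Rational(-1, 4)), 1)), Pow(35, -1)), -18819) = Add(Mul(Add(-41, Add(Rational(-3, 4), 1)), Rational(1, 35)), -18819) = Add(Mul(Add(-41, Rational(1, 4)), Rational(1, 35)), -18819) = Add(Mul(Rational(-163, 4), Rational(1, 35)), -18819) = Add(Rational(-163, 140), -18819) = Rational(-2634823, 140)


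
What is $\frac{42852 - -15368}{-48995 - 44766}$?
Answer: $- \frac{58220}{93761} \approx -0.62094$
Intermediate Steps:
$\frac{42852 - -15368}{-48995 - 44766} = \frac{42852 + 15368}{-93761} = 58220 \left(- \frac{1}{93761}\right) = - \frac{58220}{93761}$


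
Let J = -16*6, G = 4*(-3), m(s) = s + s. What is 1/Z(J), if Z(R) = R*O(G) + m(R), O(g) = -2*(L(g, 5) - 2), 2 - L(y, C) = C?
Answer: -1/1152 ≈ -0.00086806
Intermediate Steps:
m(s) = 2*s
G = -12
L(y, C) = 2 - C
J = -96
O(g) = 10 (O(g) = -2*((2 - 1*5) - 2) = -2*((2 - 5) - 2) = -2*(-3 - 2) = -2*(-5) = 10)
Z(R) = 12*R (Z(R) = R*10 + 2*R = 10*R + 2*R = 12*R)
1/Z(J) = 1/(12*(-96)) = 1/(-1152) = -1/1152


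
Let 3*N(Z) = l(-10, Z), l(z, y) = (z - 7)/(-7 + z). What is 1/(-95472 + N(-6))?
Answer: -3/286415 ≈ -1.0474e-5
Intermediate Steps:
l(z, y) = 1 (l(z, y) = (-7 + z)/(-7 + z) = 1)
N(Z) = 1/3 (N(Z) = (1/3)*1 = 1/3)
1/(-95472 + N(-6)) = 1/(-95472 + 1/3) = 1/(-286415/3) = -3/286415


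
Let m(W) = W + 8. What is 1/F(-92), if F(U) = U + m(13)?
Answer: -1/71 ≈ -0.014085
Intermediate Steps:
m(W) = 8 + W
F(U) = 21 + U (F(U) = U + (8 + 13) = U + 21 = 21 + U)
1/F(-92) = 1/(21 - 92) = 1/(-71) = -1/71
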